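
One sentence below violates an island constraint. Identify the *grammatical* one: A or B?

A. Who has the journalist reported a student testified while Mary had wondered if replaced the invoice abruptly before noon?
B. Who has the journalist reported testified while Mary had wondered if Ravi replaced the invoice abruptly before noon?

B

In A, the wh-phrase is extracted from inside an adjunct island (introduced by "while"), which blocks movement.
In B, the extraction path crosses only that-complement boundaries, which are transparent.
So B is grammatical.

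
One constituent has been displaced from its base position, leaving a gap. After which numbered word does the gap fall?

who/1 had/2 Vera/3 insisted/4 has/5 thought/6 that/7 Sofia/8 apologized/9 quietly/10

4

The displaced element is "who" (word 1).
It is linked across 1 clause boundary (Ø).
It functions as the subject of "thought", so the gap sits immediately after word 4 ("insisted").
Base order: Vera had insisted who has thought that Sofia apologized quietly.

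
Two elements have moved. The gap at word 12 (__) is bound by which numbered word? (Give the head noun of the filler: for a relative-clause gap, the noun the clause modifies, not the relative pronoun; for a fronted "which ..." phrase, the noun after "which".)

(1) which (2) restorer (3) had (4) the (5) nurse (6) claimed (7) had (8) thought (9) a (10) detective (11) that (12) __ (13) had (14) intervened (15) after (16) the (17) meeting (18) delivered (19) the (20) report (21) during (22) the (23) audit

The marked gap is inside the relative clause, the subject of "intervened".
Its filler is the head noun "detective" (via "that"), at word 10.
(The other dependency links word 2 to a gap after word 6.)

10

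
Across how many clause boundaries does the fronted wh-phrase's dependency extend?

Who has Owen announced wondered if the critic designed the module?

1

"who" is extracted from the subject of "wondered".
Boundaries crossed, outermost first: [Ø] — 1 in total.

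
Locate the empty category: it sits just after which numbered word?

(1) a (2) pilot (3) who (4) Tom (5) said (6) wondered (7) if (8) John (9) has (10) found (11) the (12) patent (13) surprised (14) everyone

The displaced element is "a pilot" (word 2).
It is linked across 1 clause boundary (Ø).
It functions as the subject of "wondered", so the gap sits immediately after word 5 ("said").
Base order: Tom said that a pilot wondered if John has found the patent.

5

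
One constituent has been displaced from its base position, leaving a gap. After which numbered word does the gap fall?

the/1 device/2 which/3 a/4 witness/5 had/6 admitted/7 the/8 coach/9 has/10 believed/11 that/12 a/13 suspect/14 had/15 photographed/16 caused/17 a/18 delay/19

The displaced element is "the device" (word 2).
It is linked across 2 clause boundaries (Ø → that).
It functions as the direct object of "photographed", so the gap sits immediately after word 16 ("photographed").
Base order: A witness had admitted the coach has believed that a suspect had photographed the device.

16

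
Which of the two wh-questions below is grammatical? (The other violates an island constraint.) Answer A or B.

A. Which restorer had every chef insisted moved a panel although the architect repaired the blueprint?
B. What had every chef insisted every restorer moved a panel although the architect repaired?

A

In B, the wh-phrase is extracted from inside an adjunct island (introduced by "although"), which blocks movement.
In A, the extraction path crosses only that-complement boundaries, which are transparent.
So A is grammatical.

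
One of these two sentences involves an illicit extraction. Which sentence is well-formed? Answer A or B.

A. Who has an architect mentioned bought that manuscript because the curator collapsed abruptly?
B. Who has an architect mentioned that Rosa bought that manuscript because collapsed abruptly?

In B, the wh-phrase is extracted from inside an adjunct island (introduced by "because"), which blocks movement.
In A, the extraction path crosses only that-complement boundaries, which are transparent.
So A is grammatical.

A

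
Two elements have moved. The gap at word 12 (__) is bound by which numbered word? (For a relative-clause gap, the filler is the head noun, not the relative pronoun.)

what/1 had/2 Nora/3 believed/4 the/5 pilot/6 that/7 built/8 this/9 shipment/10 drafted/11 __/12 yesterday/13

1

The marked gap is the direct object of "drafted".
Its filler is the fronted wh-phrase "what", at word 1.
(The other dependency links word 6 to a gap after word 7.)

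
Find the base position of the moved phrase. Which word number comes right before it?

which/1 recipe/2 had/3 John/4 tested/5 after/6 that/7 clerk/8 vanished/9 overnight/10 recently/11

The displaced element is "which recipe" (word 2).
It functions as the direct object of "tested", so the gap sits immediately after word 5 ("tested").
Base order: John had tested which recipe after that clerk vanished overnight recently.

5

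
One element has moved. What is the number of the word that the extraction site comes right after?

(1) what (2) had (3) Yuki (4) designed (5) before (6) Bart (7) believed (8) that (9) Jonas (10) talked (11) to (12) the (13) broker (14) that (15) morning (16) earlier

The displaced element is "what" (word 1).
It functions as the direct object of "designed", so the gap sits immediately after word 4 ("designed").
Base order: Yuki had designed what before Bart believed that Jonas talked to the broker that morning earlier.

4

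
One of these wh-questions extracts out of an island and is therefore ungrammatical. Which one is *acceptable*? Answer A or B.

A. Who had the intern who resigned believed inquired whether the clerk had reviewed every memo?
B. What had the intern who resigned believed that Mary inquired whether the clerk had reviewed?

A

In B, the wh-phrase is extracted from inside a wh-island (introduced by "whether"), which blocks movement.
In A, the extraction path crosses only that-complement boundaries, which are transparent.
So A is grammatical.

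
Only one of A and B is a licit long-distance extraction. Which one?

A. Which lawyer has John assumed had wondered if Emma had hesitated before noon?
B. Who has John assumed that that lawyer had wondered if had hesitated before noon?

In B, the wh-phrase is extracted from inside a wh-island (introduced by "if"), which blocks movement.
In A, the extraction path crosses only that-complement boundaries, which are transparent.
So A is grammatical.

A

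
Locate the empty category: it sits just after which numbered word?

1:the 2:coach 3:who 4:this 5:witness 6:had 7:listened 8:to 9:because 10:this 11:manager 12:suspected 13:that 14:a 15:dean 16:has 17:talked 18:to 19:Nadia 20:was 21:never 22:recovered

8

The displaced element is "the coach" (word 2).
It functions as the object of the preposition "to" of "listened", so the gap sits immediately after word 8 ("to").
Base order: This witness had listened to the coach because this manager suspected that a dean has talked to Nadia.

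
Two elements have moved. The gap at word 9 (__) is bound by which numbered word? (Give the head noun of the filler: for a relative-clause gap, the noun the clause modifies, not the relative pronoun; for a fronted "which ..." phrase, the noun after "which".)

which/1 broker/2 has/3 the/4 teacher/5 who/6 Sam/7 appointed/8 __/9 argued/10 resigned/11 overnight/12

The marked gap is inside the relative clause, the direct object of "appointed".
Its filler is the head noun "teacher" (via "who"), at word 5.
(The other dependency links word 2 to a gap after word 10.)

5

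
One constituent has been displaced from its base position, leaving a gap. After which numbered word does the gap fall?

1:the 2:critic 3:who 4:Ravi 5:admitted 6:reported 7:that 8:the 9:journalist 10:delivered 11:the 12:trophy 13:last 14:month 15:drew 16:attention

5

The displaced element is "the critic" (word 2).
It is linked across 1 clause boundary (Ø).
It functions as the subject of "reported", so the gap sits immediately after word 5 ("admitted").
Base order: Ravi admitted that the critic reported that the journalist delivered the trophy last month.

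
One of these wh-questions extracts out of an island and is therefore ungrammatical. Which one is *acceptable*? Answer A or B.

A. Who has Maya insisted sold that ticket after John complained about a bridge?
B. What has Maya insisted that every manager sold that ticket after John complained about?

In B, the wh-phrase is extracted from inside an adjunct island (introduced by "after"), which blocks movement.
In A, the extraction path crosses only that-complement boundaries, which are transparent.
So A is grammatical.

A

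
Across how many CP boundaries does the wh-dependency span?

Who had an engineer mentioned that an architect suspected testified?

"who" is extracted from the subject of "testified".
Boundaries crossed, outermost first: [that], [Ø] — 2 in total.

2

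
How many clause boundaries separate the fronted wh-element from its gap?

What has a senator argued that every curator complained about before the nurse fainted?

"what" is extracted from the PP object of "complained".
Boundaries crossed, outermost first: [that] — 1 in total.

1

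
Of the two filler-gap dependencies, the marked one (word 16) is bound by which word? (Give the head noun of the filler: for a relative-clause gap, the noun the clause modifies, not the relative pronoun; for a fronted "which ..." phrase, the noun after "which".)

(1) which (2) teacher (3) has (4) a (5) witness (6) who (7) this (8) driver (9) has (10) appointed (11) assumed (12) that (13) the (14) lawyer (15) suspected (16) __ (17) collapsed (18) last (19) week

The marked gap is the subject of "collapsed".
Its filler is the fronted wh-phrase "which teacher", at word 2.
(The other dependency links word 5 to a gap after word 10.)

2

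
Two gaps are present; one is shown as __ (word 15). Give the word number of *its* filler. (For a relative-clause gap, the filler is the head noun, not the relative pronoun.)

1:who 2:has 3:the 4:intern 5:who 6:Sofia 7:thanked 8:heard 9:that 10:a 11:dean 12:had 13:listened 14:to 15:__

1

The marked gap is the object of the preposition "to" of "listened".
Its filler is the fronted wh-phrase "who", at word 1.
(The other dependency links word 4 to a gap after word 7.)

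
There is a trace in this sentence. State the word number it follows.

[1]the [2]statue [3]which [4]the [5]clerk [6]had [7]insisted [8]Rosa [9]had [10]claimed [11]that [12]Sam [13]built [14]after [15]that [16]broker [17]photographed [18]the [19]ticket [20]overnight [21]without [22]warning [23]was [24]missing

The displaced element is "the statue" (word 2).
It is linked across 2 clause boundaries (Ø → that).
It functions as the direct object of "built", so the gap sits immediately after word 13 ("built").
Base order: The clerk had insisted Rosa had claimed that Sam built the statue after that broker photographed the ticket overnight without warning.

13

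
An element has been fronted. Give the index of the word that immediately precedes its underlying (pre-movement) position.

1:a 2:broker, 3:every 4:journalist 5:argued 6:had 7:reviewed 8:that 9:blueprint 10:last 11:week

5

The displaced element is "a broker" (word 2).
It is linked across 1 clause boundary (Ø).
It functions as the subject of "reviewed", so the gap sits immediately after word 5 ("argued").
Base order: Every journalist argued that a broker had reviewed that blueprint last week.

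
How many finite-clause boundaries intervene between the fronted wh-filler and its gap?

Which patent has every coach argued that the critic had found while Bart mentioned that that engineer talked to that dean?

"which patent" is extracted from the object of "found".
Boundaries crossed, outermost first: [that] — 1 in total.

1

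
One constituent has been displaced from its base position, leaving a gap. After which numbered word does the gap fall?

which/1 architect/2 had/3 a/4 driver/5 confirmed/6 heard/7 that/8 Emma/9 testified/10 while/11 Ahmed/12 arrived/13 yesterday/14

The displaced element is "which architect" (word 2).
It is linked across 1 clause boundary (Ø).
It functions as the subject of "heard", so the gap sits immediately after word 6 ("confirmed").
Base order: A driver had confirmed that which architect heard that Emma testified while Ahmed arrived yesterday.

6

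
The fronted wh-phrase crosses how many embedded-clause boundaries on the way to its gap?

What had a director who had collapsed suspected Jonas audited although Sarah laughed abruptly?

"what" is extracted from the object of "audited".
Boundaries crossed, outermost first: [Ø] — 1 in total.

1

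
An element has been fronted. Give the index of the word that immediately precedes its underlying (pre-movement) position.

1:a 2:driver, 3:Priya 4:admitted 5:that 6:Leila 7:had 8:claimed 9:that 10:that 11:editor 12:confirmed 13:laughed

12

The displaced element is "a driver" (word 2).
It is linked across 3 clause boundaries (that → that → Ø).
It functions as the subject of "laughed", so the gap sits immediately after word 12 ("confirmed").
Base order: Priya admitted that Leila had claimed that that editor confirmed a driver laughed.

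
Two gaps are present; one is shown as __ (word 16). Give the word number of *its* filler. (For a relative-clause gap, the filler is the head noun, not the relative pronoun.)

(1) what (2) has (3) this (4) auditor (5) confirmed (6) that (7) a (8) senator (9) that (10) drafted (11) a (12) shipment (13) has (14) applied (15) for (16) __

The marked gap is the object of the preposition "for" of "applied".
Its filler is the fronted wh-phrase "what", at word 1.
(The other dependency links word 8 to a gap after word 9.)

1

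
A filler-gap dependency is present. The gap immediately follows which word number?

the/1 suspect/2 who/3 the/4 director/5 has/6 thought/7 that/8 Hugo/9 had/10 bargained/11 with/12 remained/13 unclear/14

The displaced element is "the suspect" (word 2).
It is linked across 1 clause boundary (that).
It functions as the object of the preposition "with" of "bargained", so the gap sits immediately after word 12 ("with").
Base order: The director has thought that Hugo had bargained with the suspect.

12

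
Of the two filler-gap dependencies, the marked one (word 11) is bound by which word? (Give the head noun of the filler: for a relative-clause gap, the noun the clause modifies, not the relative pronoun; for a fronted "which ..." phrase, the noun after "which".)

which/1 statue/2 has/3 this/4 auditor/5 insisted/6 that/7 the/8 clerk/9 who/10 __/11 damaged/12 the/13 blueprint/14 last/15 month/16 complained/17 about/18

The marked gap is inside the relative clause, the subject of "damaged".
Its filler is the head noun "clerk" (via "who"), at word 9.
(The other dependency links word 2 to a gap after word 18.)

9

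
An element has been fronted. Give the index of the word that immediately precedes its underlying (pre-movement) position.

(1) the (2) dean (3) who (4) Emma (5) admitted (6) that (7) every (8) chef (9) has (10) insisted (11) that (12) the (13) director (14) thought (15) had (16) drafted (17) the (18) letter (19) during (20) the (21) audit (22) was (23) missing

The displaced element is "the dean" (word 2).
It is linked across 3 clause boundaries (that → that → Ø).
It functions as the subject of "drafted", so the gap sits immediately after word 14 ("thought").
Base order: Emma admitted that every chef has insisted that the director thought that the dean had drafted the letter during the audit.

14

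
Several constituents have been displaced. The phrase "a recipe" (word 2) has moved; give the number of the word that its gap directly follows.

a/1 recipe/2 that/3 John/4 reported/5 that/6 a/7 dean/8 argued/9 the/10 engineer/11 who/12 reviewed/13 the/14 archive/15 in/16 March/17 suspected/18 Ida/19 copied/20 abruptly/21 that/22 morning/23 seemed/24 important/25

The displaced element is "a recipe" (word 2).
It is linked across 3 clause boundaries (that → Ø → Ø).
It functions as the direct object of "copied", so the gap sits immediately after word 20 ("copied").
Base order: John reported that a dean argued the engineer who reviewed the archive in March suspected Ida copied a recipe abruptly that morning.

20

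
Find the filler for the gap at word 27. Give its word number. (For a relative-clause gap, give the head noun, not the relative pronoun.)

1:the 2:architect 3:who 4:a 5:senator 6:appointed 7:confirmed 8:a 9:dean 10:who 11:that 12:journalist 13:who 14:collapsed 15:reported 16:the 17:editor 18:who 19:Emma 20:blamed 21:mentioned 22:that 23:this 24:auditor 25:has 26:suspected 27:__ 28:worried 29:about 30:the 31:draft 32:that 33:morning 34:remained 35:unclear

The gap at 27 is the subject of "worried", inside a relative clause.
The relative pronoun is "who" (word 10); it is bound by the head noun immediately before it.
Its filler is the head noun "dean", at word 9.

9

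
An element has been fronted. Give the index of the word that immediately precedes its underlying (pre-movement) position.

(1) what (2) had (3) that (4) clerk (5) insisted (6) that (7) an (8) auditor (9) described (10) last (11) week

The displaced element is "what" (word 1).
It is linked across 1 clause boundary (that).
It functions as the direct object of "described", so the gap sits immediately after word 9 ("described").
Base order: That clerk had insisted that an auditor described what last week.

9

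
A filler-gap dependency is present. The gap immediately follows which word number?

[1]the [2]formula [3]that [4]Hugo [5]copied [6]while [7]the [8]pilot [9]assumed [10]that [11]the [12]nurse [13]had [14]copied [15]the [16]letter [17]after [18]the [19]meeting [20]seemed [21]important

5

The displaced element is "the formula" (word 2).
It functions as the direct object of "copied", so the gap sits immediately after word 5 ("copied").
Base order: Hugo copied the formula while the pilot assumed that the nurse had copied the letter after the meeting.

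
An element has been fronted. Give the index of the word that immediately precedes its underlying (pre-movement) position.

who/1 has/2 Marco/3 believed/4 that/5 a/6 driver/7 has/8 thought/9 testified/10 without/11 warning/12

9

The displaced element is "who" (word 1).
It is linked across 2 clause boundaries (that → Ø).
It functions as the subject of "testified", so the gap sits immediately after word 9 ("thought").
Base order: Marco has believed that a driver has thought that who testified without warning.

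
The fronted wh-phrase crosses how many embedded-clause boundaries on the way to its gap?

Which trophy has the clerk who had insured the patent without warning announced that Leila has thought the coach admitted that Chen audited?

"which trophy" is extracted from the object of "audited".
Boundaries crossed, outermost first: [that], [Ø], [that] — 3 in total.

3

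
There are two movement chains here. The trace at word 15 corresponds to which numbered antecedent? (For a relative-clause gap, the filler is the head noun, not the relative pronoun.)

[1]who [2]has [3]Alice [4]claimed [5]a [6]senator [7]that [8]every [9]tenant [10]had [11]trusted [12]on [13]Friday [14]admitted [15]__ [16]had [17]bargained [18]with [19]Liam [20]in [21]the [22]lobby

The marked gap is the subject of "bargained".
Its filler is the fronted wh-phrase "who", at word 1.
(The other dependency links word 6 to a gap after word 11.)

1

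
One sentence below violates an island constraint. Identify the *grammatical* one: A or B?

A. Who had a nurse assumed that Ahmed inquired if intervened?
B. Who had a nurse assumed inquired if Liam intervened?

B

In A, the wh-phrase is extracted from inside a wh-island (introduced by "if"), which blocks movement.
In B, the extraction path crosses only that-complement boundaries, which are transparent.
So B is grammatical.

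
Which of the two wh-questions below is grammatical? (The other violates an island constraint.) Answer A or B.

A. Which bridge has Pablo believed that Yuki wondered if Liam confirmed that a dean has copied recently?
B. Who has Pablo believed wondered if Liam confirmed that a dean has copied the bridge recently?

In A, the wh-phrase is extracted from inside a wh-island (introduced by "if"), which blocks movement.
In B, the extraction path crosses only that-complement boundaries, which are transparent.
So B is grammatical.

B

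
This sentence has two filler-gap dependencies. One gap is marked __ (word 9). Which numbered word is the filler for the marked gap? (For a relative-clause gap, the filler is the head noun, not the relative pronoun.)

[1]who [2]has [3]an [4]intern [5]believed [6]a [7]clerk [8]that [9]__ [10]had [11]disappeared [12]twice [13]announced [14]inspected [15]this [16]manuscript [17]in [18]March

7

The marked gap is inside the relative clause, the subject of "disappeared".
Its filler is the head noun "clerk" (via "that"), at word 7.
(The other dependency links word 1 to a gap after word 13.)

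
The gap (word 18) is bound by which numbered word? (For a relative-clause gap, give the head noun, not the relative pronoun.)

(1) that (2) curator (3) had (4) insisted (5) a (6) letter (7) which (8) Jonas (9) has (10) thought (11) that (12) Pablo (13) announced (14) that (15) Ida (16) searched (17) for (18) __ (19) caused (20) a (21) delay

The gap at 18 is the prepositional object of "searched", inside a relative clause.
The relative pronoun is "which" (word 7); it is bound by the head noun immediately before it.
Its filler is the head noun "letter", at word 6.

6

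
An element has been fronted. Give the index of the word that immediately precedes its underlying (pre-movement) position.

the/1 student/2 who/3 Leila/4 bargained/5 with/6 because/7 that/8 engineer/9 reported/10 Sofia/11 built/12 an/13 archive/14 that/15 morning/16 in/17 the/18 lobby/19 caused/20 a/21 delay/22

The displaced element is "the student" (word 2).
It functions as the object of the preposition "with" of "bargained", so the gap sits immediately after word 6 ("with").
Base order: Leila bargained with the student because that engineer reported Sofia built an archive that morning in the lobby.

6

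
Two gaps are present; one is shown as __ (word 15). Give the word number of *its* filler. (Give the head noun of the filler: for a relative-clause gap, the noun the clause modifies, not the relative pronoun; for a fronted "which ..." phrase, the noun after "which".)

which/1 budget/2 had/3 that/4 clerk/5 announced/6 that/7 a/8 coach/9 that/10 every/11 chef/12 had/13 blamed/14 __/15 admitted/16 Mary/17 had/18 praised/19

9

The marked gap is inside the relative clause, the direct object of "blamed".
Its filler is the head noun "coach" (via "that"), at word 9.
(The other dependency links word 2 to a gap after word 19.)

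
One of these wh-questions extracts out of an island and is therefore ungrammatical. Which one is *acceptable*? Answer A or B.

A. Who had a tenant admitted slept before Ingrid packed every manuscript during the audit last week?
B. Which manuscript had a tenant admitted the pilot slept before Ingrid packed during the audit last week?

In B, the wh-phrase is extracted from inside an adjunct island (introduced by "before"), which blocks movement.
In A, the extraction path crosses only that-complement boundaries, which are transparent.
So A is grammatical.

A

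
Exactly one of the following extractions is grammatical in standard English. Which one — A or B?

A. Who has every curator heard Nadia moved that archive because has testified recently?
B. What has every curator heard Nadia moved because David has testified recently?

In A, the wh-phrase is extracted from inside an adjunct island (introduced by "because"), which blocks movement.
In B, the extraction path crosses only that-complement boundaries, which are transparent.
So B is grammatical.

B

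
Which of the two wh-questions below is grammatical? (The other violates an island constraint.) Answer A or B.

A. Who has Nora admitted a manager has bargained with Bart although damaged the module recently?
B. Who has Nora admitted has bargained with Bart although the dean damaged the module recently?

In A, the wh-phrase is extracted from inside an adjunct island (introduced by "although"), which blocks movement.
In B, the extraction path crosses only that-complement boundaries, which are transparent.
So B is grammatical.

B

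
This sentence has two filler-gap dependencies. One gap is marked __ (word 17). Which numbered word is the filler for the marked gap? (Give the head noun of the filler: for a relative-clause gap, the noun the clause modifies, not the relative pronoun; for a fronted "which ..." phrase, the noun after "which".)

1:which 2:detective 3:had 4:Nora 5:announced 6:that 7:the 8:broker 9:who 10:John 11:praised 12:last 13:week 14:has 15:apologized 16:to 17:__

2

The marked gap is the object of the preposition "to" of "apologized".
Its filler is the fronted wh-phrase "which detective", at word 2.
(The other dependency links word 8 to a gap after word 11.)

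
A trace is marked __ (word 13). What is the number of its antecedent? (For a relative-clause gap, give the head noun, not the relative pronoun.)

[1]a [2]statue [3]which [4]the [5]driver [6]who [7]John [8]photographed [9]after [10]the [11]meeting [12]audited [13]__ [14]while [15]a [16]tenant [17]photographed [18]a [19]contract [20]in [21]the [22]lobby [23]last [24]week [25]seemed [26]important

2

The gap at 13 is the object of "audited", inside a relative clause.
The relative pronoun is "which" (word 3); it is bound by the head noun immediately before it.
Its filler is the head noun "statue", at word 2.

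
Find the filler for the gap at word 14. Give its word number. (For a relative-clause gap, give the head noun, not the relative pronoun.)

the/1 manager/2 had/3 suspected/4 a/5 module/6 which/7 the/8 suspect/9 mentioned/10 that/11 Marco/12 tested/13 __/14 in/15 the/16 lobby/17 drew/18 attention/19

The gap at 14 is the object of "tested", inside a relative clause.
The relative pronoun is "which" (word 7); it is bound by the head noun immediately before it.
Its filler is the head noun "module", at word 6.

6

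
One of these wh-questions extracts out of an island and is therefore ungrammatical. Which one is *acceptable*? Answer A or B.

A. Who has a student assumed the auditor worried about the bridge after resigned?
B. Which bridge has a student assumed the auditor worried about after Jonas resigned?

In A, the wh-phrase is extracted from inside an adjunct island (introduced by "after"), which blocks movement.
In B, the extraction path crosses only that-complement boundaries, which are transparent.
So B is grammatical.

B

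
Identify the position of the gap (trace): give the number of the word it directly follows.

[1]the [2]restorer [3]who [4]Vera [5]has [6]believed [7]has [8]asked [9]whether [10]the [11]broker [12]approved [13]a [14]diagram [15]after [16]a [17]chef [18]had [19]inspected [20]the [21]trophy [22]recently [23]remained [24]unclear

6

The displaced element is "the restorer" (word 2).
It is linked across 1 clause boundary (Ø).
It functions as the subject of "asked", so the gap sits immediately after word 6 ("believed").
Base order: Vera has believed that the restorer has asked whether the broker approved a diagram after a chef had inspected the trophy recently.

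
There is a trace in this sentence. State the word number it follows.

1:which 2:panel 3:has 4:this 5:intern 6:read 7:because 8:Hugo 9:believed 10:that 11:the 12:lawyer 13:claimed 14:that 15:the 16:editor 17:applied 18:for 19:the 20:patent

The displaced element is "which panel" (word 2).
It functions as the direct object of "read", so the gap sits immediately after word 6 ("read").
Base order: This intern has read which panel because Hugo believed that the lawyer claimed that the editor applied for the patent.

6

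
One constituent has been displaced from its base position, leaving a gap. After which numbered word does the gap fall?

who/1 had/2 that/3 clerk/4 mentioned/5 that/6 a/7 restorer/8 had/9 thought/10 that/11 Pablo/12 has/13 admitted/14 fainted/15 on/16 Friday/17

The displaced element is "who" (word 1).
It is linked across 3 clause boundaries (that → that → Ø).
It functions as the subject of "fainted", so the gap sits immediately after word 14 ("admitted").
Base order: That clerk had mentioned that a restorer had thought that Pablo has admitted that who fainted on Friday.

14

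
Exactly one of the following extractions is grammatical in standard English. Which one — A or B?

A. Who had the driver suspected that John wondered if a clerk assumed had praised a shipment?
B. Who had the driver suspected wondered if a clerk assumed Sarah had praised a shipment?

In A, the wh-phrase is extracted from inside a wh-island (introduced by "if"), which blocks movement.
In B, the extraction path crosses only that-complement boundaries, which are transparent.
So B is grammatical.

B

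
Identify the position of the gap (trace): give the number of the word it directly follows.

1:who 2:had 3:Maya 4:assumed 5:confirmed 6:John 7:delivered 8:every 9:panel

4

The displaced element is "who" (word 1).
It is linked across 1 clause boundary (Ø).
It functions as the subject of "confirmed", so the gap sits immediately after word 4 ("assumed").
Base order: Maya had assumed that who confirmed John delivered every panel.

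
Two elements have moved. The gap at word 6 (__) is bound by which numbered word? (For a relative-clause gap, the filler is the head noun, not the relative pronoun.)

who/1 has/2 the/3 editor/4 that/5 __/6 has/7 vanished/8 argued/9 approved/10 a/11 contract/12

The marked gap is inside the relative clause, the subject of "vanished".
Its filler is the head noun "editor" (via "that"), at word 4.
(The other dependency links word 1 to a gap after word 9.)

4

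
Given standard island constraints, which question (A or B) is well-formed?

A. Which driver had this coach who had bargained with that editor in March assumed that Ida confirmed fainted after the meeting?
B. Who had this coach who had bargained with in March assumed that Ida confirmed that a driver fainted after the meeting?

A

In B, the wh-phrase is extracted from inside a complex-NP island (relative clause) (introduced by "who"), which blocks movement.
In A, the extraction path crosses only that-complement boundaries, which are transparent.
So A is grammatical.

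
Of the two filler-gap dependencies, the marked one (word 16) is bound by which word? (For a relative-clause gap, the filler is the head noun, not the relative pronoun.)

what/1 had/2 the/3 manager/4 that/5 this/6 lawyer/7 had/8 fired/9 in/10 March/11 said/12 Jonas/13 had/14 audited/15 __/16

1

The marked gap is the direct object of "audited".
Its filler is the fronted wh-phrase "what", at word 1.
(The other dependency links word 4 to a gap after word 9.)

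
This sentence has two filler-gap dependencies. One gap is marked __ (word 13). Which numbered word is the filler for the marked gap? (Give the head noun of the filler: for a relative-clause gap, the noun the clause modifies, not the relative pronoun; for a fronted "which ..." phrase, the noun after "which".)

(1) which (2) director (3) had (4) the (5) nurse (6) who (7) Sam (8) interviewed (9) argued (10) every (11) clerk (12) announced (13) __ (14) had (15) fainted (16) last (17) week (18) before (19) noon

The marked gap is the subject of "fainted".
Its filler is the fronted wh-phrase "which director", at word 2.
(The other dependency links word 5 to a gap after word 8.)

2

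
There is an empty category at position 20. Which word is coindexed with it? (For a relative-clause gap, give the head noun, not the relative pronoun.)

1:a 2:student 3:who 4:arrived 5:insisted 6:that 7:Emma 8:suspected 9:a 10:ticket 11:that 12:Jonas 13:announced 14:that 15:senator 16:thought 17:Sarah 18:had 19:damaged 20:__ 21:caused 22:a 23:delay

10

The gap at 20 is the object of "damaged", inside a relative clause.
The relative pronoun is "that" (word 11); it is bound by the head noun immediately before it.
Its filler is the head noun "ticket", at word 10.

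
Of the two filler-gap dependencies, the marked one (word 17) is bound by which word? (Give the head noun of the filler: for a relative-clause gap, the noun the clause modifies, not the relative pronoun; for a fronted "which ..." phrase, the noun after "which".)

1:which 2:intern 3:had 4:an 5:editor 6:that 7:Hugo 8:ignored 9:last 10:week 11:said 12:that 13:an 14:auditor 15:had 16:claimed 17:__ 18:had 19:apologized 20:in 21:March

2

The marked gap is the subject of "apologized".
Its filler is the fronted wh-phrase "which intern", at word 2.
(The other dependency links word 5 to a gap after word 8.)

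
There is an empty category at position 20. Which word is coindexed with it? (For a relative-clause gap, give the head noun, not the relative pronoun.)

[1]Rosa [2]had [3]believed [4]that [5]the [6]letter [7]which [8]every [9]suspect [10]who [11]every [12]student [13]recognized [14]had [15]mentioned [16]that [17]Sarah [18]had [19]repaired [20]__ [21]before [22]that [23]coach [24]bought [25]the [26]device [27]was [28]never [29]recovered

The gap at 20 is the object of "repaired", inside a relative clause.
The relative pronoun is "which" (word 7); it is bound by the head noun immediately before it.
Its filler is the head noun "letter", at word 6.

6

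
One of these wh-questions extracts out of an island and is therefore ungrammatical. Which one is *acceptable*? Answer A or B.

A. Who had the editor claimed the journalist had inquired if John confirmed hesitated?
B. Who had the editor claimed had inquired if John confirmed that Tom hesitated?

B

In A, the wh-phrase is extracted from inside a wh-island (introduced by "if"), which blocks movement.
In B, the extraction path crosses only that-complement boundaries, which are transparent.
So B is grammatical.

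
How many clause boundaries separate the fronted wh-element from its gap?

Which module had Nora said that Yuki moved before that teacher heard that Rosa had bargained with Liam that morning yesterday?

1

"which module" is extracted from the object of "moved".
Boundaries crossed, outermost first: [that] — 1 in total.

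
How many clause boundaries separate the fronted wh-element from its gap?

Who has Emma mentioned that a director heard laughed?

2

"who" is extracted from the subject of "laughed".
Boundaries crossed, outermost first: [that], [Ø] — 2 in total.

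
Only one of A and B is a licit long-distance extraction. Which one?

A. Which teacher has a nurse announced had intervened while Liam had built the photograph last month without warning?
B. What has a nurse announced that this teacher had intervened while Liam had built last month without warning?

In B, the wh-phrase is extracted from inside an adjunct island (introduced by "while"), which blocks movement.
In A, the extraction path crosses only that-complement boundaries, which are transparent.
So A is grammatical.

A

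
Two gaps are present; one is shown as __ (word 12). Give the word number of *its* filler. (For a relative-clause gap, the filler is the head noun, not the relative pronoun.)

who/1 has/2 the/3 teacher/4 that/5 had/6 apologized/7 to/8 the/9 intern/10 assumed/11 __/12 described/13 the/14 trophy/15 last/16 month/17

The marked gap is the subject of "described".
Its filler is the fronted wh-phrase "who", at word 1.
(The other dependency links word 4 to a gap after word 5.)

1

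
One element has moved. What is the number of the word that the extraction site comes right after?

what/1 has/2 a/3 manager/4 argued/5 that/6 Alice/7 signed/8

8

The displaced element is "what" (word 1).
It is linked across 1 clause boundary (that).
It functions as the direct object of "signed", so the gap sits immediately after word 8 ("signed").
Base order: A manager has argued that Alice signed what.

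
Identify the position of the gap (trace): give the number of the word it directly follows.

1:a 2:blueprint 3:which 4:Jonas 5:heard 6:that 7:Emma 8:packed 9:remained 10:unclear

The displaced element is "a blueprint" (word 2).
It is linked across 1 clause boundary (that).
It functions as the direct object of "packed", so the gap sits immediately after word 8 ("packed").
Base order: Jonas heard that Emma packed a blueprint.

8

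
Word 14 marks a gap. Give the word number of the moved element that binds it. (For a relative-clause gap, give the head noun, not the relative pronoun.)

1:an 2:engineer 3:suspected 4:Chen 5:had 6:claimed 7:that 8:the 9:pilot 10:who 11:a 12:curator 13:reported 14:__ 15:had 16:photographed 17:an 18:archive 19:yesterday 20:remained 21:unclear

The gap at 14 is the subject of "photographed", inside a relative clause.
The relative pronoun is "who" (word 10); it is bound by the head noun immediately before it.
Its filler is the head noun "pilot", at word 9.

9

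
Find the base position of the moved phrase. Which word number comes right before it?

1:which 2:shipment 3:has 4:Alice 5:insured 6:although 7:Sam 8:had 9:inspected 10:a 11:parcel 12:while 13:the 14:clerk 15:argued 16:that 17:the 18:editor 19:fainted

5

The displaced element is "which shipment" (word 2).
It functions as the direct object of "insured", so the gap sits immediately after word 5 ("insured").
Base order: Alice has insured which shipment although Sam had inspected a parcel while the clerk argued that the editor fainted.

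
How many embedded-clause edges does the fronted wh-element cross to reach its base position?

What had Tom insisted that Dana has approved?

"what" is extracted from the object of "approved".
Boundaries crossed, outermost first: [that] — 1 in total.

1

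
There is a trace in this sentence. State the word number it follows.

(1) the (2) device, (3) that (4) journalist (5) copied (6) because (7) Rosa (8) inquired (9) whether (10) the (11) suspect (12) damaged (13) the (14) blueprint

5

The displaced element is "the device" (word 2).
It functions as the direct object of "copied", so the gap sits immediately after word 5 ("copied").
Base order: That journalist copied the device because Rosa inquired whether the suspect damaged the blueprint.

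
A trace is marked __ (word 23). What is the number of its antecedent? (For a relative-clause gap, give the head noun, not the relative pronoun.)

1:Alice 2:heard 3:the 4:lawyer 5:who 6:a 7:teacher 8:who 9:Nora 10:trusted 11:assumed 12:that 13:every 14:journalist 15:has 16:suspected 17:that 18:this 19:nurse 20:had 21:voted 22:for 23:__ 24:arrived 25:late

The gap at 23 is the prepositional object of "voted", inside a relative clause.
The relative pronoun is "who" (word 5); it is bound by the head noun immediately before it.
Its filler is the head noun "lawyer", at word 4.

4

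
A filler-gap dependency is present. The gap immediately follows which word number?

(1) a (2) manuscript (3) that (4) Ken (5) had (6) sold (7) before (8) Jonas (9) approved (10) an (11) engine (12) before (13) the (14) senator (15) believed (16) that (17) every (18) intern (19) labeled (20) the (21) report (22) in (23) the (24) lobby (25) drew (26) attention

The displaced element is "a manuscript" (word 2).
It functions as the direct object of "sold", so the gap sits immediately after word 6 ("sold").
Base order: Ken had sold a manuscript before Jonas approved an engine before the senator believed that every intern labeled the report in the lobby.

6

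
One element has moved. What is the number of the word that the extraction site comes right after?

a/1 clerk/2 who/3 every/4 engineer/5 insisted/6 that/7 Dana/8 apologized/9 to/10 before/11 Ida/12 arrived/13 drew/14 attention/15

The displaced element is "a clerk" (word 2).
It is linked across 1 clause boundary (that).
It functions as the object of the preposition "to" of "apologized", so the gap sits immediately after word 10 ("to").
Base order: Every engineer insisted that Dana apologized to a clerk before Ida arrived.

10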